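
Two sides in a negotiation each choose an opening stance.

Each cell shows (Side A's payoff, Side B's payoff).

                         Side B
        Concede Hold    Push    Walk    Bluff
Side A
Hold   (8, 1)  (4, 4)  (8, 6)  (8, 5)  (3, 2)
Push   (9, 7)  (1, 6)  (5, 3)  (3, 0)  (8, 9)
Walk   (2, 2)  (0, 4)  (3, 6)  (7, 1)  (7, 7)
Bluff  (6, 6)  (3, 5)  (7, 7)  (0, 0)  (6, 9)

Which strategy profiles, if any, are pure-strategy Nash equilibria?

Pure-strategy Nash equilibria: (Hold, Push), (Push, Bluff)

(Hold, Concede): Side A can switch to Push (8 → 9). Not NE.
(Hold, Hold): Side B can switch to Push (4 → 6). Not NE.
(Hold, Push): Side A gets 8, best alternative 7; Side B gets 6, best alternative 5. No profitable deviation — NE.
(Hold, Walk): Side B can switch to Push (5 → 6). Not NE.
(Hold, Bluff): Side A can switch to Push (3 → 8). Not NE.
(Push, Concede): Side B can switch to Bluff (7 → 9). Not NE.
(Push, Hold): Side A can switch to Hold (1 → 4). Not NE.
(Push, Push): Side A can switch to Hold (5 → 8). Not NE.
(Push, Walk): Side A can switch to Hold (3 → 8). Not NE.
(Push, Bluff): Side A gets 8, best alternative 7; Side B gets 9, best alternative 7. No profitable deviation — NE.
(Walk, Concede): Side A can switch to Hold (2 → 8). Not NE.
(Walk, Hold): Side A can switch to Hold (0 → 4). Not NE.
(Walk, Push): Side A can switch to Hold (3 → 8). Not NE.
(Walk, Walk): Side A can switch to Hold (7 → 8). Not NE.
(The remaining 6 profiles each have a profitable deviation by the same check.)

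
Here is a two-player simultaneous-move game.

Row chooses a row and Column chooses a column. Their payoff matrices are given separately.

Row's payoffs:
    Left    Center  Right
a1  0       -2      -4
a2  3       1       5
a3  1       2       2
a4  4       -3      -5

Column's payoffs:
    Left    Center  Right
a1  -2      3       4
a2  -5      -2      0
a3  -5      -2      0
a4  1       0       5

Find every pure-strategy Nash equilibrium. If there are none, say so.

Pure NE: (a2, Right)

Mark each player's best response to every combination of opponents' strategies; a profile where every player is best-responding is a pure Nash equilibrium.
Row against Left: payoffs 0, 3, 1, 4 → best response a4.
Row against Center: payoffs -2, 1, 2, -3 → best response a3.
Row against Right: payoffs -4, 5, 2, -5 → best response a2.
Column against a1: payoffs -2, 3, 4 → best response Right.
Column against a2: payoffs -5, -2, 0 → best response Right.
Column against a3: payoffs -5, -2, 0 → best response Right.
Column against a4: payoffs 1, 0, 5 → best response Right.
Mutual best responses: (a2, Right).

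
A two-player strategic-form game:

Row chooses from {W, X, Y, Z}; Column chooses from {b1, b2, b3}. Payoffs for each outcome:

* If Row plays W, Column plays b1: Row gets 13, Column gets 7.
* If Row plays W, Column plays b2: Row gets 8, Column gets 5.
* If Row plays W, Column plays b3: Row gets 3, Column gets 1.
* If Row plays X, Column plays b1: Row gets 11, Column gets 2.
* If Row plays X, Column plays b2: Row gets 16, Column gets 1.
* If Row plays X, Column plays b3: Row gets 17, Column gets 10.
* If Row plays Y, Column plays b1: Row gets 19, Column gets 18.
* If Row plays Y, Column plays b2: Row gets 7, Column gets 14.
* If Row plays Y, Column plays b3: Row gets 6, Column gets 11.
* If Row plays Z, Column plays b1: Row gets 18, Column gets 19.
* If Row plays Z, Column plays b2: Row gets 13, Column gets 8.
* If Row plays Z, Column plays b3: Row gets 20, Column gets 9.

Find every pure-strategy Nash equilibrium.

Check each profile: it is a Nash equilibrium iff no player can strictly gain by switching unilaterally.
(W, b1): Row can switch to Y (13 → 19). Not NE.
(W, b2): Row can switch to X (8 → 16). Not NE.
(W, b3): Row can switch to X (3 → 17). Not NE.
(X, b1): Row can switch to W (11 → 13). Not NE.
(X, b2): Column can switch to b1 (1 → 2). Not NE.
(X, b3): Row can switch to Z (17 → 20). Not NE.
(Y, b1): Row gets 19, best alternative 18; Column gets 18, best alternative 14. No profitable deviation — NE.
(Y, b2): Row can switch to W (7 → 8). Not NE.
(Y, b3): Row can switch to X (6 → 17). Not NE.
(The remaining 3 profiles each have a profitable deviation by the same check.)

The unique pure-strategy Nash equilibrium is (Y, b1).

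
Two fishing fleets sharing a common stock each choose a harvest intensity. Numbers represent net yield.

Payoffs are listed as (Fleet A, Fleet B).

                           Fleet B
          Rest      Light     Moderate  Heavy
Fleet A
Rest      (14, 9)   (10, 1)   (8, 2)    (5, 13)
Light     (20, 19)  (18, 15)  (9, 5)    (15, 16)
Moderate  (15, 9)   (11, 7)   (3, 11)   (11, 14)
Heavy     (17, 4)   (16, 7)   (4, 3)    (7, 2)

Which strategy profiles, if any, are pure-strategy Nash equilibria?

Fleet A against Rest: payoffs 14, 20, 15, 17 → best response Light.
Fleet A against Light: payoffs 10, 18, 11, 16 → best response Light.
Fleet A against Moderate: payoffs 8, 9, 3, 4 → best response Light.
Fleet A against Heavy: payoffs 5, 15, 11, 7 → best response Light.
Fleet B against Rest: payoffs 9, 1, 2, 13 → best response Heavy.
Fleet B against Light: payoffs 19, 15, 5, 16 → best response Rest.
Fleet B against Moderate: payoffs 9, 7, 11, 14 → best response Heavy.
Fleet B against Heavy: payoffs 4, 7, 3, 2 → best response Light.
Mutual best responses: (Light, Rest).

(Light, Rest)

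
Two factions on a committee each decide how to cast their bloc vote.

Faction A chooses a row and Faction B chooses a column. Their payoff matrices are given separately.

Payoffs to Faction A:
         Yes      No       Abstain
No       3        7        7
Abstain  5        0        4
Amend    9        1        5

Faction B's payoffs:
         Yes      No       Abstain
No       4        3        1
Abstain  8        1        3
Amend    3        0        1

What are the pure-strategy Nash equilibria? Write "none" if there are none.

(Amend, Yes)

Mark each player's best response to every combination of opponents' strategies; a profile where every player is best-responding is a pure Nash equilibrium.
Faction A against Yes: payoffs 3, 5, 9 → best response Amend.
Faction A against No: payoffs 7, 0, 1 → best response No.
Faction A against Abstain: payoffs 7, 4, 5 → best response No.
Faction B against No: payoffs 4, 3, 1 → best response Yes.
Faction B against Abstain: payoffs 8, 1, 3 → best response Yes.
Faction B against Amend: payoffs 3, 0, 1 → best response Yes.
Mutual best responses: (Amend, Yes).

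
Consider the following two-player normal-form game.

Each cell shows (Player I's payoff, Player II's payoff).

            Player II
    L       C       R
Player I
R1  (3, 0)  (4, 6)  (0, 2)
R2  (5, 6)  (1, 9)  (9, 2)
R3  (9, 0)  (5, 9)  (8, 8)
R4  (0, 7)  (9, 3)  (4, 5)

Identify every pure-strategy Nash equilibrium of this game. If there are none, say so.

There is no pure-strategy Nash equilibrium.

Mark each player's best response to every combination of opponents' strategies; a profile where every player is best-responding is a pure Nash equilibrium.
Player I against L: payoffs 3, 5, 9, 0 → best response R3.
Player I against C: payoffs 4, 1, 5, 9 → best response R4.
Player I against R: payoffs 0, 9, 8, 4 → best response R2.
Player II against R1: payoffs 0, 6, 2 → best response C.
Player II against R2: payoffs 6, 9, 2 → best response C.
Player II against R3: payoffs 0, 9, 8 → best response C.
Player II against R4: payoffs 7, 3, 5 → best response L.
No profile is a mutual best response for all players.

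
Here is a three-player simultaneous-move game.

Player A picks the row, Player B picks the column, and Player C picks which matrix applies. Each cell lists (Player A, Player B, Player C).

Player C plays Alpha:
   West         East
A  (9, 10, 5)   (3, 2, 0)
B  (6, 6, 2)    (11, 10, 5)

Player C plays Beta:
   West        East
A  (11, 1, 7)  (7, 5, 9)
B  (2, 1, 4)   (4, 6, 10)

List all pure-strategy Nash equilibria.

Player A against (West, Alpha): payoffs 9, 6 → best response A.
Player A against (West, Beta): payoffs 11, 2 → best response A.
Player A against (East, Alpha): payoffs 3, 11 → best response B.
Player A against (East, Beta): payoffs 7, 4 → best response A.
Player B against (A, Alpha): payoffs 10, 2 → best response West.
Player B against (A, Beta): payoffs 1, 5 → best response East.
Player B against (B, Alpha): payoffs 6, 10 → best response East.
Player B against (B, Beta): payoffs 1, 6 → best response East.
Player C against (A, West): payoffs 5, 7 → best response Beta.
Player C against (A, East): payoffs 0, 9 → best response Beta.
Player C against (B, West): payoffs 2, 4 → best response Beta.
Player C against (B, East): payoffs 5, 10 → best response Beta.
Mutual best responses: (A, East, Beta).

The unique pure-strategy Nash equilibrium is (A, East, Beta).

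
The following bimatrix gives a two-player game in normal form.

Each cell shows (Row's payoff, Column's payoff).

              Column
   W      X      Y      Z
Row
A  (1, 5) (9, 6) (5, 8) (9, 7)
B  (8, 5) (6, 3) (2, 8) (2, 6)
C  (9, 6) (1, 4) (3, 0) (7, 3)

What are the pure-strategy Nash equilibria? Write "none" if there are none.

The pure Nash equilibria are (A, Y) and (C, W).

Row against W: payoffs 1, 8, 9 → best response C.
Row against X: payoffs 9, 6, 1 → best response A.
Row against Y: payoffs 5, 2, 3 → best response A.
Row against Z: payoffs 9, 2, 7 → best response A.
Column against A: payoffs 5, 6, 8, 7 → best response Y.
Column against B: payoffs 5, 3, 8, 6 → best response Y.
Column against C: payoffs 6, 4, 0, 3 → best response W.
Mutual best responses: (A, Y); (C, W).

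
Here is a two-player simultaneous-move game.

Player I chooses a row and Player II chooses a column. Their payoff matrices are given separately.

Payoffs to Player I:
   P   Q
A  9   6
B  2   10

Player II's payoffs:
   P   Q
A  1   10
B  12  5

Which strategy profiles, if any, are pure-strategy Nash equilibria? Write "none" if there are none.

Check each profile: it is a Nash equilibrium iff no player can strictly gain by switching unilaterally.
(A, P): Player II can switch to Q (1 → 10). Not NE.
(A, Q): Player I can switch to B (6 → 10). Not NE.
(B, P): Player I can switch to A (2 → 9). Not NE.
(B, Q): Player II can switch to P (5 → 12). Not NE.

There is no pure-strategy Nash equilibrium.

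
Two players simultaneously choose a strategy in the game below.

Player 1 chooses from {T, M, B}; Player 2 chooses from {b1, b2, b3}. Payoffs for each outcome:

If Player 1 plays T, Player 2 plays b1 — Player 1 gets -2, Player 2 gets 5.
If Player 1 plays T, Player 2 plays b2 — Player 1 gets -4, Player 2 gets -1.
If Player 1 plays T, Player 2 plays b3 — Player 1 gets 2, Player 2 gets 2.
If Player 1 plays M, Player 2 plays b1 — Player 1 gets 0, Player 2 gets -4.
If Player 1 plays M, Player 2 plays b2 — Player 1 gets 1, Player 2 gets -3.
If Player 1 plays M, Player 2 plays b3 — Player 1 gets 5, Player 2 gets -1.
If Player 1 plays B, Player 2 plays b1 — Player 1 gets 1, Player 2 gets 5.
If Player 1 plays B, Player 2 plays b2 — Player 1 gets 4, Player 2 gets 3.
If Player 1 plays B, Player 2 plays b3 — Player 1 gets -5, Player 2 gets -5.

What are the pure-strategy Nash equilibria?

(M, b3) and (B, b1)

For each strategy profile, look for a profitable unilateral deviation.
(T, b1): Player 1 can switch to M (-2 → 0). Not NE.
(T, b2): Player 1 can switch to M (-4 → 1). Not NE.
(T, b3): Player 1 can switch to M (2 → 5). Not NE.
(M, b1): Player 1 can switch to B (0 → 1). Not NE.
(M, b2): Player 1 can switch to B (1 → 4). Not NE.
(M, b3): Player 1 gets 5, best alternative 2; Player 2 gets -1, best alternative -3. No profitable deviation — NE.
(B, b1): Player 1 gets 1, best alternative 0; Player 2 gets 5, best alternative 3. No profitable deviation — NE.
(B, b2): Player 2 can switch to b1 (3 → 5). Not NE.
(B, b3): Player 1 can switch to T (-5 → 2). Not NE.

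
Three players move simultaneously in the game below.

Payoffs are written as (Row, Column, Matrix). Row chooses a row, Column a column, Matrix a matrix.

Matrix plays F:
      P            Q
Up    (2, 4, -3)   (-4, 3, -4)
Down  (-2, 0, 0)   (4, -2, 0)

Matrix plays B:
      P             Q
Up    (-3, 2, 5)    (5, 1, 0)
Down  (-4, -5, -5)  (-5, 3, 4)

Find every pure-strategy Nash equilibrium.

The unique pure-strategy Nash equilibrium is (Up, P, B).

Row against (P, F): payoffs 2, -2 → best response Up.
Row against (P, B): payoffs -3, -4 → best response Up.
Row against (Q, F): payoffs -4, 4 → best response Down.
Row against (Q, B): payoffs 5, -5 → best response Up.
Column against (Up, F): payoffs 4, 3 → best response P.
Column against (Up, B): payoffs 2, 1 → best response P.
Column against (Down, F): payoffs 0, -2 → best response P.
Column against (Down, B): payoffs -5, 3 → best response Q.
Matrix against (Up, P): payoffs -3, 5 → best response B.
Matrix against (Up, Q): payoffs -4, 0 → best response B.
Matrix against (Down, P): payoffs 0, -5 → best response F.
Matrix against (Down, Q): payoffs 0, 4 → best response B.
Mutual best responses: (Up, P, B).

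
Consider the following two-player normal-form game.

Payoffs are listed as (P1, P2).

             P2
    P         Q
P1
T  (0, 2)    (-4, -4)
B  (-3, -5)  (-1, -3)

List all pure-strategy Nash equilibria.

(T, P): P1 gets 0, best alternative -3; P2 gets 2, best alternative -4. No profitable deviation — NE.
(T, Q): P1 can switch to B (-4 → -1). Not NE.
(B, P): P1 can switch to T (-3 → 0). Not NE.
(B, Q): P1 gets -1, best alternative -4; P2 gets -3, best alternative -5. No profitable deviation — NE.

Pure-strategy Nash equilibria: (T, P) and (B, Q)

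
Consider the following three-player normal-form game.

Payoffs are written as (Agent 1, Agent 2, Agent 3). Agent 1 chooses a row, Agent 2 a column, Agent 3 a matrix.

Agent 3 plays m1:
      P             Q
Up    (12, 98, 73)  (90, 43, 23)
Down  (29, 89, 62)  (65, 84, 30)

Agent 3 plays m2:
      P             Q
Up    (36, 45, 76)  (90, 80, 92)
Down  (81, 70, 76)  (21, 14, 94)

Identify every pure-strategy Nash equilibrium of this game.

Pure-strategy Nash equilibria: (Up, Q, m2) and (Down, P, m2)

(Up, P, m1): Agent 1 can switch to Down (12 → 29). Not NE.
(Up, P, m2): Agent 1 can switch to Down (36 → 81). Not NE.
(Up, Q, m1): Agent 2 can switch to P (43 → 98). Not NE.
(Up, Q, m2): Agent 1 gets 90, best alternative 21; Agent 2 gets 80, best alternative 45; Agent 3 gets 92, best alternative 23. No profitable deviation — NE.
(Down, P, m1): Agent 3 can switch to m2 (62 → 76). Not NE.
(Down, P, m2): Agent 1 gets 81, best alternative 36; Agent 2 gets 70, best alternative 14; Agent 3 gets 76, best alternative 62. No profitable deviation — NE.
(Down, Q, m1): Agent 1 can switch to Up (65 → 90). Not NE.
(Down, Q, m2): Agent 1 can switch to Up (21 → 90). Not NE.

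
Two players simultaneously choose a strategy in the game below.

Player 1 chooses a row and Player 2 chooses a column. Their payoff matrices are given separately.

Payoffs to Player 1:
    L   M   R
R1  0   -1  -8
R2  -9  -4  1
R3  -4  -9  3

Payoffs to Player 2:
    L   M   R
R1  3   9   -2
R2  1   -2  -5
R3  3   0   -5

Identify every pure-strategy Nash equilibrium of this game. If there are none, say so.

For each strategy profile, look for a profitable unilateral deviation.
(R1, L): Player 2 can switch to M (3 → 9). Not NE.
(R1, M): Player 1 gets -1, best alternative -4; Player 2 gets 9, best alternative 3. No profitable deviation — NE.
(R1, R): Player 1 can switch to R2 (-8 → 1). Not NE.
(R2, L): Player 1 can switch to R1 (-9 → 0). Not NE.
(R2, M): Player 1 can switch to R1 (-4 → -1). Not NE.
(R2, R): Player 1 can switch to R3 (1 → 3). Not NE.
(R3, L): Player 1 can switch to R1 (-4 → 0). Not NE.
(R3, M): Player 1 can switch to R1 (-9 → -1). Not NE.
(R3, R): Player 2 can switch to L (-5 → 3). Not NE.

Pure NE: (R1, M)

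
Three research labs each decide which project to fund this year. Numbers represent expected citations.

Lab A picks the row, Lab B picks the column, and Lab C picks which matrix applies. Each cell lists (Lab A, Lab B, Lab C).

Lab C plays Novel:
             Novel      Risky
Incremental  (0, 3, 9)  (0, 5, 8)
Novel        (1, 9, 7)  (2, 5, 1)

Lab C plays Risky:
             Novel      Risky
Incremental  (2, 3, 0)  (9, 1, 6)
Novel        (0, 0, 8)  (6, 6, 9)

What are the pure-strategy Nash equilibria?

Lab A against (Novel, Novel): payoffs 0, 1 → best response Novel.
Lab A against (Novel, Risky): payoffs 2, 0 → best response Incremental.
Lab A against (Risky, Novel): payoffs 0, 2 → best response Novel.
Lab A against (Risky, Risky): payoffs 9, 6 → best response Incremental.
Lab B against (Incremental, Novel): payoffs 3, 5 → best response Risky.
Lab B against (Incremental, Risky): payoffs 3, 1 → best response Novel.
Lab B against (Novel, Novel): payoffs 9, 5 → best response Novel.
Lab B against (Novel, Risky): payoffs 0, 6 → best response Risky.
Lab C against (Incremental, Novel): payoffs 9, 0 → best response Novel.
Lab C against (Incremental, Risky): payoffs 8, 6 → best response Novel.
Lab C against (Novel, Novel): payoffs 7, 8 → best response Risky.
Lab C against (Novel, Risky): payoffs 1, 9 → best response Risky.
No profile is a mutual best response for all players.

No pure-strategy Nash equilibrium.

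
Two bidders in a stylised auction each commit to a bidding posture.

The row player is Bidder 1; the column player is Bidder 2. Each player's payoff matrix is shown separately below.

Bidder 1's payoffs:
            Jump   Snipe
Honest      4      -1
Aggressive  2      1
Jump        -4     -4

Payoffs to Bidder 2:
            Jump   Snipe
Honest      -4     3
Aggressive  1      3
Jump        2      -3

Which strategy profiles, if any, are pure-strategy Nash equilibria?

Mark each player's best response to every combination of opponents' strategies; a profile where every player is best-responding is a pure Nash equilibrium.
Bidder 1 against Jump: payoffs 4, 2, -4 → best response Honest.
Bidder 1 against Snipe: payoffs -1, 1, -4 → best response Aggressive.
Bidder 2 against Honest: payoffs -4, 3 → best response Snipe.
Bidder 2 against Aggressive: payoffs 1, 3 → best response Snipe.
Bidder 2 against Jump: payoffs 2, -3 → best response Jump.
Mutual best responses: (Aggressive, Snipe).

(Aggressive, Snipe)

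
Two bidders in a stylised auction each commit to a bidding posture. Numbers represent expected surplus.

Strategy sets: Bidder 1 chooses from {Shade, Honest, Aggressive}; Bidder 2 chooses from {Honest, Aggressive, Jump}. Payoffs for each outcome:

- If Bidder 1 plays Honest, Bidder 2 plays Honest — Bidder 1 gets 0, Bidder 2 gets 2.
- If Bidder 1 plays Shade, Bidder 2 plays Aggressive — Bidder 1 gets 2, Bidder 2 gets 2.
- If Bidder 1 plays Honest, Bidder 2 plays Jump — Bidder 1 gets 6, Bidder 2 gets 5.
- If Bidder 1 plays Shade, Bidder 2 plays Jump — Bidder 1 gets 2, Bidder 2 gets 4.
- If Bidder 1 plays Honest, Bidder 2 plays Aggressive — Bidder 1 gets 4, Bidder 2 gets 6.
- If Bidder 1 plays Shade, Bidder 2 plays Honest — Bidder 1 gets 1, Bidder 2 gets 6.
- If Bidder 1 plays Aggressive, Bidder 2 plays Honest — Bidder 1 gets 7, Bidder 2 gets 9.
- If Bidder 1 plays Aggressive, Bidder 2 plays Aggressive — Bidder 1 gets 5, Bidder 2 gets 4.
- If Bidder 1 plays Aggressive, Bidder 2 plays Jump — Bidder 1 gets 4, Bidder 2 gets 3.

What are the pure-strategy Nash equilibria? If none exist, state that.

Bidder 1 against Honest: payoffs 1, 0, 7 → best response Aggressive.
Bidder 1 against Aggressive: payoffs 2, 4, 5 → best response Aggressive.
Bidder 1 against Jump: payoffs 2, 6, 4 → best response Honest.
Bidder 2 against Shade: payoffs 6, 2, 4 → best response Honest.
Bidder 2 against Honest: payoffs 2, 6, 5 → best response Aggressive.
Bidder 2 against Aggressive: payoffs 9, 4, 3 → best response Honest.
Mutual best responses: (Aggressive, Honest).

Pure NE: (Aggressive, Honest)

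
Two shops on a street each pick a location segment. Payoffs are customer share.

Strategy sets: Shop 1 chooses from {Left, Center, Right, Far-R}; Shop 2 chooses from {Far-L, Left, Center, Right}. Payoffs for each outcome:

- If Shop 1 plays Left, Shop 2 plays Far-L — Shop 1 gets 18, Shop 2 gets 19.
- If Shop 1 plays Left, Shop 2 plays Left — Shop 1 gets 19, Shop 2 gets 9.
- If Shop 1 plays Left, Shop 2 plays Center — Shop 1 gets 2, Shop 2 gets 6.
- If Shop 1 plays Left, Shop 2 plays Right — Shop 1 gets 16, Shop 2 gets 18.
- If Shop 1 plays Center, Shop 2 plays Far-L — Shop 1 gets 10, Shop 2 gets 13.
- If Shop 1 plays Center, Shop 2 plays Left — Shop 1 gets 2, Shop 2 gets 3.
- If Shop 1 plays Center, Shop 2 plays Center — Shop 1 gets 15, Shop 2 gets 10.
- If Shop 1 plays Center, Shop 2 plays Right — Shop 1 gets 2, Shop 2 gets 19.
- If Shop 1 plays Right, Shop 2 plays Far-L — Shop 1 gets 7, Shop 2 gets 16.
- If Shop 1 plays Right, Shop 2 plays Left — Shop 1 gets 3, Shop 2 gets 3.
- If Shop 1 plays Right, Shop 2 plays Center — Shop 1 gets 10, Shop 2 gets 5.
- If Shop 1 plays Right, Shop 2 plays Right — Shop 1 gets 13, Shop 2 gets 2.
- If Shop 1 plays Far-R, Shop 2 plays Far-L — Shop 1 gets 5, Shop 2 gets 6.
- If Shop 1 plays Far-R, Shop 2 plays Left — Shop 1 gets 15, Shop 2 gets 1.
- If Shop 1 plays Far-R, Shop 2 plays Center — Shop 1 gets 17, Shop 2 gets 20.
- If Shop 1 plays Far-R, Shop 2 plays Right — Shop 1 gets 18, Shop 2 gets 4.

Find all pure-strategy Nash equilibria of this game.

(Left, Far-L): Shop 1 gets 18, best alternative 10; Shop 2 gets 19, best alternative 18. No profitable deviation — NE.
(Left, Left): Shop 2 can switch to Far-L (9 → 19). Not NE.
(Left, Center): Shop 1 can switch to Center (2 → 15). Not NE.
(Left, Right): Shop 1 can switch to Far-R (16 → 18). Not NE.
(Center, Far-L): Shop 1 can switch to Left (10 → 18). Not NE.
(Center, Left): Shop 1 can switch to Left (2 → 19). Not NE.
(Center, Center): Shop 1 can switch to Far-R (15 → 17). Not NE.
(Center, Right): Shop 1 can switch to Left (2 → 16). Not NE.
(Right, Far-L): Shop 1 can switch to Left (7 → 18). Not NE.
(Far-R, Center): Shop 1 gets 17, best alternative 15; Shop 2 gets 20, best alternative 6. No profitable deviation — NE.
(The remaining 6 profiles each have a profitable deviation by the same check.)

The pure Nash equilibria are (Left, Far-L), (Far-R, Center).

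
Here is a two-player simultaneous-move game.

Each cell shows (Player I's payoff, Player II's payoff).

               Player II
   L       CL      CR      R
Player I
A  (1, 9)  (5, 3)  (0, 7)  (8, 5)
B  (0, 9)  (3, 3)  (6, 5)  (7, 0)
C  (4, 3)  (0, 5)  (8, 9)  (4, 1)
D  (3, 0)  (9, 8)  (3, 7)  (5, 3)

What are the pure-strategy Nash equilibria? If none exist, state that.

The pure Nash equilibria are (C, CR) and (D, CL).

Check each profile: it is a Nash equilibrium iff no player can strictly gain by switching unilaterally.
(A, L): Player I can switch to C (1 → 4). Not NE.
(A, CL): Player I can switch to D (5 → 9). Not NE.
(A, CR): Player I can switch to B (0 → 6). Not NE.
(A, R): Player II can switch to L (5 → 9). Not NE.
(B, L): Player I can switch to A (0 → 1). Not NE.
(B, CL): Player I can switch to A (3 → 5). Not NE.
(B, CR): Player I can switch to C (6 → 8). Not NE.
(B, R): Player I can switch to A (7 → 8). Not NE.
(C, L): Player II can switch to CL (3 → 5). Not NE.
(C, CL): Player I can switch to A (0 → 5). Not NE.
(C, CR): Player I gets 8, best alternative 6; Player II gets 9, best alternative 5. No profitable deviation — NE.
(D, CL): Player I gets 9, best alternative 5; Player II gets 8, best alternative 7. No profitable deviation — NE.
(The remaining 4 profiles each have a profitable deviation by the same check.)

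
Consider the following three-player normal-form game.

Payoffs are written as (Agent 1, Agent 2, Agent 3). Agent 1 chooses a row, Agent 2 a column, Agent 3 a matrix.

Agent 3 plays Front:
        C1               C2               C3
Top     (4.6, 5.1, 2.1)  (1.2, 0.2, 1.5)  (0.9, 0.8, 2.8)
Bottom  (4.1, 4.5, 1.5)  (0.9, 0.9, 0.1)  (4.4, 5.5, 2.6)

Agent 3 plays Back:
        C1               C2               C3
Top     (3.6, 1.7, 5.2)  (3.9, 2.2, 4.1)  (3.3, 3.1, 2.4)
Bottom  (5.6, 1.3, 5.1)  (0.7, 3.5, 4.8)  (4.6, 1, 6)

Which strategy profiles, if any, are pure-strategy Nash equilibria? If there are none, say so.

There is no pure-strategy Nash equilibrium.

Check each profile: it is a Nash equilibrium iff no player can strictly gain by switching unilaterally.
(Top, C1, Front): Agent 3 can switch to Back (2.1 → 5.2). Not NE.
(Top, C1, Back): Agent 1 can switch to Bottom (3.6 → 5.6). Not NE.
(Top, C2, Front): Agent 2 can switch to C1 (0.2 → 5.1). Not NE.
(Top, C2, Back): Agent 2 can switch to C3 (2.2 → 3.1). Not NE.
(Top, C3, Front): Agent 1 can switch to Bottom (0.9 → 4.4). Not NE.
(Top, C3, Back): Agent 1 can switch to Bottom (3.3 → 4.6). Not NE.
(Bottom, C1, Front): Agent 1 can switch to Top (4.1 → 4.6). Not NE.
(Bottom, C1, Back): Agent 2 can switch to C2 (1.3 → 3.5). Not NE.
(Bottom, C2, Front): Agent 1 can switch to Top (0.9 → 1.2). Not NE.
(Bottom, C2, Back): Agent 1 can switch to Top (0.7 → 3.9). Not NE.
(The remaining 2 profiles each have a profitable deviation by the same check.)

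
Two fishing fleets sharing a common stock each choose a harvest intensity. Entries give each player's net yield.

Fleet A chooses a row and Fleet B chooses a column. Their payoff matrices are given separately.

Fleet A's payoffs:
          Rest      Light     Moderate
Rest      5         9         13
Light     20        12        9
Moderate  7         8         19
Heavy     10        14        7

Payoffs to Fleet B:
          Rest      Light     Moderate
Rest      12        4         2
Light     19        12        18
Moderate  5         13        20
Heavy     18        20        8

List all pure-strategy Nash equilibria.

Check each profile: it is a Nash equilibrium iff no player can strictly gain by switching unilaterally.
(Rest, Rest): Fleet A can switch to Light (5 → 20). Not NE.
(Rest, Light): Fleet A can switch to Light (9 → 12). Not NE.
(Rest, Moderate): Fleet A can switch to Moderate (13 → 19). Not NE.
(Light, Rest): Fleet A gets 20, best alternative 10; Fleet B gets 19, best alternative 18. No profitable deviation — NE.
(Light, Light): Fleet A can switch to Heavy (12 → 14). Not NE.
(Light, Moderate): Fleet A can switch to Rest (9 → 13). Not NE.
(Moderate, Rest): Fleet A can switch to Light (7 → 20). Not NE.
(Moderate, Light): Fleet A can switch to Rest (8 → 9). Not NE.
(Moderate, Moderate): Fleet A gets 19, best alternative 13; Fleet B gets 20, best alternative 13. No profitable deviation — NE.
(Heavy, Rest): Fleet A can switch to Light (10 → 20). Not NE.
(Heavy, Light): Fleet A gets 14, best alternative 12; Fleet B gets 20, best alternative 18. No profitable deviation — NE.
(Heavy, Moderate): Fleet A can switch to Rest (7 → 13). Not NE.

(Light, Rest) and (Moderate, Moderate) and (Heavy, Light)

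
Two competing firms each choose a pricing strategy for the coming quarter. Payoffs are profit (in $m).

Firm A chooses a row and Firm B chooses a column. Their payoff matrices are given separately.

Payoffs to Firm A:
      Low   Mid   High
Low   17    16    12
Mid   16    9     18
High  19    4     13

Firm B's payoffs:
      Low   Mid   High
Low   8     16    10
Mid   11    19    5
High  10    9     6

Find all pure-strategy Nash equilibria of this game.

Mark each player's best response to every combination of opponents' strategies; a profile where every player is best-responding is a pure Nash equilibrium.
Firm A against Low: payoffs 17, 16, 19 → best response High.
Firm A against Mid: payoffs 16, 9, 4 → best response Low.
Firm A against High: payoffs 12, 18, 13 → best response Mid.
Firm B against Low: payoffs 8, 16, 10 → best response Mid.
Firm B against Mid: payoffs 11, 19, 5 → best response Mid.
Firm B against High: payoffs 10, 9, 6 → best response Low.
Mutual best responses: (Low, Mid); (High, Low).

(Low, Mid); (High, Low)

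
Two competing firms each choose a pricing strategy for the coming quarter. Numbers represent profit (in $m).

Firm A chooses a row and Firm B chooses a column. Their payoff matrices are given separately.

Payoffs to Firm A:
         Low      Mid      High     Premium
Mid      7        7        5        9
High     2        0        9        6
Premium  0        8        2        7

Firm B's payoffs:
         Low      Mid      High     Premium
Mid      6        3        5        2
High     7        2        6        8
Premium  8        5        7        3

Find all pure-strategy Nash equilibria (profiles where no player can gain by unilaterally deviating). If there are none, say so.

For each strategy profile, look for a profitable unilateral deviation.
(Mid, Low): Firm A gets 7, best alternative 2; Firm B gets 6, best alternative 5. No profitable deviation — NE.
(Mid, Mid): Firm A can switch to Premium (7 → 8). Not NE.
(Mid, High): Firm A can switch to High (5 → 9). Not NE.
(Mid, Premium): Firm B can switch to Low (2 → 6). Not NE.
(High, Low): Firm A can switch to Mid (2 → 7). Not NE.
(High, Mid): Firm A can switch to Mid (0 → 7). Not NE.
(High, High): Firm B can switch to Low (6 → 7). Not NE.
(High, Premium): Firm A can switch to Mid (6 → 9). Not NE.
(Premium, Low): Firm A can switch to Mid (0 → 7). Not NE.
(Premium, Mid): Firm B can switch to Low (5 → 8). Not NE.
(Premium, High): Firm A can switch to Mid (2 → 5). Not NE.
(The remaining 1 profile has a profitable deviation by the same check.)

(Mid, Low)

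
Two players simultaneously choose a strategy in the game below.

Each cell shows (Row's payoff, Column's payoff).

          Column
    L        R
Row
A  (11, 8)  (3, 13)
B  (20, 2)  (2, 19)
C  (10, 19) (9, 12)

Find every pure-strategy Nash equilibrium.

This game has no pure Nash equilibrium.

Row against L: payoffs 11, 20, 10 → best response B.
Row against R: payoffs 3, 2, 9 → best response C.
Column against A: payoffs 8, 13 → best response R.
Column against B: payoffs 2, 19 → best response R.
Column against C: payoffs 19, 12 → best response L.
No profile is a mutual best response for all players.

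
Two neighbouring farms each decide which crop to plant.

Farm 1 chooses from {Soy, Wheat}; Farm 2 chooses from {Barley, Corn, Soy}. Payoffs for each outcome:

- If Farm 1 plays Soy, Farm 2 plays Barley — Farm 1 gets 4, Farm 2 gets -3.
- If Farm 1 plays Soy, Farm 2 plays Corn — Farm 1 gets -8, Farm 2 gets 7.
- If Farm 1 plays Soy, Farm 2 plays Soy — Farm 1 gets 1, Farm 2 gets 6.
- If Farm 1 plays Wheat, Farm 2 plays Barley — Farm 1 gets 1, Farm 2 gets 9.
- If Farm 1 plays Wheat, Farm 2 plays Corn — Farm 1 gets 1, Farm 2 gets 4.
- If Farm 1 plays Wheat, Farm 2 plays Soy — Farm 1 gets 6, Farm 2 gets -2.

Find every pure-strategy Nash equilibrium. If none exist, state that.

This game has no pure Nash equilibrium.

Mark each player's best response to every combination of opponents' strategies; a profile where every player is best-responding is a pure Nash equilibrium.
Farm 1 against Barley: payoffs 4, 1 → best response Soy.
Farm 1 against Corn: payoffs -8, 1 → best response Wheat.
Farm 1 against Soy: payoffs 1, 6 → best response Wheat.
Farm 2 against Soy: payoffs -3, 7, 6 → best response Corn.
Farm 2 against Wheat: payoffs 9, 4, -2 → best response Barley.
No profile is a mutual best response for all players.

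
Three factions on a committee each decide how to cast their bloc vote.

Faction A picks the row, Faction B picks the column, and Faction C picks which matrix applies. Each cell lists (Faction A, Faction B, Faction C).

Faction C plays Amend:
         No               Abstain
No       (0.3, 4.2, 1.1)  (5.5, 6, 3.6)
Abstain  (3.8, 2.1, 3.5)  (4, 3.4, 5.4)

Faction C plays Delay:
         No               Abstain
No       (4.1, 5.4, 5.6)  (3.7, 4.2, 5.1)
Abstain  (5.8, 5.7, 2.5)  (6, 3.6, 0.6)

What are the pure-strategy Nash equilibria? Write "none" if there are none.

This game has no pure Nash equilibrium.

(No, No, Amend): Faction A can switch to Abstain (0.3 → 3.8). Not NE.
(No, No, Delay): Faction A can switch to Abstain (4.1 → 5.8). Not NE.
(No, Abstain, Amend): Faction C can switch to Delay (3.6 → 5.1). Not NE.
(No, Abstain, Delay): Faction A can switch to Abstain (3.7 → 6). Not NE.
(Abstain, No, Amend): Faction B can switch to Abstain (2.1 → 3.4). Not NE.
(Abstain, No, Delay): Faction C can switch to Amend (2.5 → 3.5). Not NE.
(Abstain, Abstain, Amend): Faction A can switch to No (4 → 5.5). Not NE.
(Abstain, Abstain, Delay): Faction B can switch to No (3.6 → 5.7). Not NE.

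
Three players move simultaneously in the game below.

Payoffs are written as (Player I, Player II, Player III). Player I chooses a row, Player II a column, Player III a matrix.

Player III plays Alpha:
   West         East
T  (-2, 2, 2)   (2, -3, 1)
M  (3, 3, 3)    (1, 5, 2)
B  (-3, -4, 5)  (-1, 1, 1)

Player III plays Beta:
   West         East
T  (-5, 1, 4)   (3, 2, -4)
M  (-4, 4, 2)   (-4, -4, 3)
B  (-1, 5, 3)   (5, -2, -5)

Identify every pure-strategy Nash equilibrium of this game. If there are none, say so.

No pure-strategy Nash equilibrium.

Player I against (West, Alpha): payoffs -2, 3, -3 → best response M.
Player I against (West, Beta): payoffs -5, -4, -1 → best response B.
Player I against (East, Alpha): payoffs 2, 1, -1 → best response T.
Player I against (East, Beta): payoffs 3, -4, 5 → best response B.
Player II against (T, Alpha): payoffs 2, -3 → best response West.
Player II against (T, Beta): payoffs 1, 2 → best response East.
Player II against (M, Alpha): payoffs 3, 5 → best response East.
Player II against (M, Beta): payoffs 4, -4 → best response West.
Player II against (B, Alpha): payoffs -4, 1 → best response East.
Player II against (B, Beta): payoffs 5, -2 → best response West.
Player III against (T, West): payoffs 2, 4 → best response Beta.
Player III against (T, East): payoffs 1, -4 → best response Alpha.
Player III against (M, West): payoffs 3, 2 → best response Alpha.
Player III against (M, East): payoffs 2, 3 → best response Beta.
Player III against (B, West): payoffs 5, 3 → best response Alpha.
Player III against (B, East): payoffs 1, -5 → best response Alpha.
No profile is a mutual best response for all players.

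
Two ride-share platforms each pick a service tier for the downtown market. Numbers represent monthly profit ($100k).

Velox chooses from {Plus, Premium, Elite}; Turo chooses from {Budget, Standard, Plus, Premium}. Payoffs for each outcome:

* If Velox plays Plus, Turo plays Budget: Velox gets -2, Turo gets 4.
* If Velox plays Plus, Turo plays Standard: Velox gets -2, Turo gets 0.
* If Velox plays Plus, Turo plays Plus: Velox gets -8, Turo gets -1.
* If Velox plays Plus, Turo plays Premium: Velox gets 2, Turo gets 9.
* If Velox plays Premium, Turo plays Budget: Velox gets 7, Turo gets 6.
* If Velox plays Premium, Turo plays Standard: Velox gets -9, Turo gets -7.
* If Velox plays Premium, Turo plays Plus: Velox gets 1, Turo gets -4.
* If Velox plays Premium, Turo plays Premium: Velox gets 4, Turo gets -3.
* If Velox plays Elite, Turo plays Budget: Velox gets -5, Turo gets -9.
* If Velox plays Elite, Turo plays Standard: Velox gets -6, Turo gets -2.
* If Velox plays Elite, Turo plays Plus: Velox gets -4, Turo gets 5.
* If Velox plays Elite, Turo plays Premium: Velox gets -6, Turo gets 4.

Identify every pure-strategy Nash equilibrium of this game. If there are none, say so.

Velox against Budget: payoffs -2, 7, -5 → best response Premium.
Velox against Standard: payoffs -2, -9, -6 → best response Plus.
Velox against Plus: payoffs -8, 1, -4 → best response Premium.
Velox against Premium: payoffs 2, 4, -6 → best response Premium.
Turo against Plus: payoffs 4, 0, -1, 9 → best response Premium.
Turo against Premium: payoffs 6, -7, -4, -3 → best response Budget.
Turo against Elite: payoffs -9, -2, 5, 4 → best response Plus.
Mutual best responses: (Premium, Budget).

The unique pure-strategy Nash equilibrium is (Premium, Budget).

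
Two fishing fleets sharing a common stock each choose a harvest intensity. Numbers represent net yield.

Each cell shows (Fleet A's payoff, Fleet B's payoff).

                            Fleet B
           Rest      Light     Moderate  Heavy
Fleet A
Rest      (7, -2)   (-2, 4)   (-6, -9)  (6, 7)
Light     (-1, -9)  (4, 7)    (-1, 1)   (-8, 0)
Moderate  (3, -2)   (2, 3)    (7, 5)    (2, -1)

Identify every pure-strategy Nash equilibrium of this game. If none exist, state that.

(Rest, Heavy); (Light, Light); (Moderate, Moderate)

(Rest, Rest): Fleet B can switch to Light (-2 → 4). Not NE.
(Rest, Light): Fleet A can switch to Light (-2 → 4). Not NE.
(Rest, Moderate): Fleet A can switch to Light (-6 → -1). Not NE.
(Rest, Heavy): Fleet A gets 6, best alternative 2; Fleet B gets 7, best alternative 4. No profitable deviation — NE.
(Light, Rest): Fleet A can switch to Rest (-1 → 7). Not NE.
(Light, Light): Fleet A gets 4, best alternative 2; Fleet B gets 7, best alternative 1. No profitable deviation — NE.
(Light, Moderate): Fleet A can switch to Moderate (-1 → 7). Not NE.
(Light, Heavy): Fleet A can switch to Rest (-8 → 6). Not NE.
(Moderate, Rest): Fleet A can switch to Rest (3 → 7). Not NE.
(Moderate, Light): Fleet A can switch to Light (2 → 4). Not NE.
(Moderate, Moderate): Fleet A gets 7, best alternative -1; Fleet B gets 5, best alternative 3. No profitable deviation — NE.
(The remaining 1 profile has a profitable deviation by the same check.)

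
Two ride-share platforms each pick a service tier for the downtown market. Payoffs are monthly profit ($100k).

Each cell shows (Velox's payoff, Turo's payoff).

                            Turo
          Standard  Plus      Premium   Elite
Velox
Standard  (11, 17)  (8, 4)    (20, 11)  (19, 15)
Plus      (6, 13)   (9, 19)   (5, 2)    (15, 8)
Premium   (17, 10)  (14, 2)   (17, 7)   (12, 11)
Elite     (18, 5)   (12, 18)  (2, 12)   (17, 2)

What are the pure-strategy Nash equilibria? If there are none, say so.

Velox against Standard: payoffs 11, 6, 17, 18 → best response Elite.
Velox against Plus: payoffs 8, 9, 14, 12 → best response Premium.
Velox against Premium: payoffs 20, 5, 17, 2 → best response Standard.
Velox against Elite: payoffs 19, 15, 12, 17 → best response Standard.
Turo against Standard: payoffs 17, 4, 11, 15 → best response Standard.
Turo against Plus: payoffs 13, 19, 2, 8 → best response Plus.
Turo against Premium: payoffs 10, 2, 7, 11 → best response Elite.
Turo against Elite: payoffs 5, 18, 12, 2 → best response Plus.
No profile is a mutual best response for all players.

This game has no pure Nash equilibrium.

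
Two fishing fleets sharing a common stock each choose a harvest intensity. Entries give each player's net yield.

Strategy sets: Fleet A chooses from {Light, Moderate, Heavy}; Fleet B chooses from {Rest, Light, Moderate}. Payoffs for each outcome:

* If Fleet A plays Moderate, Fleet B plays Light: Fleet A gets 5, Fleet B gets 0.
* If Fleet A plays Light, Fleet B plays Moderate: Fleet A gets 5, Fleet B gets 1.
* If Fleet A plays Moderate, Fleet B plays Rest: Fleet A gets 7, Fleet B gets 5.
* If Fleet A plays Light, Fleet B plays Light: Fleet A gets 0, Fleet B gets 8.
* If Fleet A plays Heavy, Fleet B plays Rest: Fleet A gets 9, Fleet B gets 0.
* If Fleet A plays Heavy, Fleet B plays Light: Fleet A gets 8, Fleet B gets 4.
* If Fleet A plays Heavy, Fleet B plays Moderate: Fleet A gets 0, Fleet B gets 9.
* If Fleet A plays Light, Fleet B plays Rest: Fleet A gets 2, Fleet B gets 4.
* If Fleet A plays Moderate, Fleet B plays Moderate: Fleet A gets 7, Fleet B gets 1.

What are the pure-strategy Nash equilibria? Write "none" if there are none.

none

Fleet A against Rest: payoffs 2, 7, 9 → best response Heavy.
Fleet A against Light: payoffs 0, 5, 8 → best response Heavy.
Fleet A against Moderate: payoffs 5, 7, 0 → best response Moderate.
Fleet B against Light: payoffs 4, 8, 1 → best response Light.
Fleet B against Moderate: payoffs 5, 0, 1 → best response Rest.
Fleet B against Heavy: payoffs 0, 4, 9 → best response Moderate.
No profile is a mutual best response for all players.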